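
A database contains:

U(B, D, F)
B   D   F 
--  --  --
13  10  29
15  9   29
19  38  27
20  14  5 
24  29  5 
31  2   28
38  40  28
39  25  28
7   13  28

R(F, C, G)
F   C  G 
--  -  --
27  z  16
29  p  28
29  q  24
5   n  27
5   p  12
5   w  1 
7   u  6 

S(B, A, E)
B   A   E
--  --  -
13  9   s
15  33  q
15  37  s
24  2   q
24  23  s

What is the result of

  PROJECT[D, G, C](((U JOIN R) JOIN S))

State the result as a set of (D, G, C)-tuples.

{(10, 24, q), (10, 28, p), (29, 1, w), (29, 12, p), (29, 27, n), (9, 24, q), (9, 28, p)}

U ⋈ R (natural join on F): {(13, 10, 29, p, 28), (13, 10, 29, q, 24), (15, 9, 29, p, 28), (15, 9, 29, q, 24), (19, 38, 27, z, 16), (20, 14, 5, n, 27), (20, 14, 5, p, 12), (20, 14, 5, w, 1), (24, 29, 5, n, 27), (24, 29, 5, p, 12), (24, 29, 5, w, 1)}
(U JOIN R) ⋈ S (natural join on B): {(13, 10, 29, p, 28, 9, s), (13, 10, 29, q, 24, 9, s), (15, 9, 29, p, 28, 33, q), (15, 9, 29, p, 28, 37, s), (15, 9, 29, q, 24, 33, q), (15, 9, 29, q, 24, 37, s), (24, 29, 5, n, 27, 2, q), (24, 29, 5, n, 27, 23, s), (24, 29, 5, p, 12, 2, q), (24, 29, 5, p, 12, 23, s), (24, 29, 5, w, 1, 2, q), (24, 29, 5, w, 1, 23, s)}
Projecting to D, G, C (5 duplicate(s) eliminated): {(10, 24, q), (10, 28, p), (29, 1, w), (29, 12, p), (29, 27, n), (9, 24, q), (9, 28, p)}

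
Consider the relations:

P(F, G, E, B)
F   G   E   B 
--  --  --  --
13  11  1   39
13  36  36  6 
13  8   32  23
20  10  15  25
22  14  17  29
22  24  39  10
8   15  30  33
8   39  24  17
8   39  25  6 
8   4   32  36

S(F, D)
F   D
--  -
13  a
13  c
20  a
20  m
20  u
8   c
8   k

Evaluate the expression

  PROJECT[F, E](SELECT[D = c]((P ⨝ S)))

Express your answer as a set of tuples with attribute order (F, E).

{(13, 1), (13, 32), (13, 36), (8, 24), (8, 25), (8, 30), (8, 32)}

Joining P and S on F yields {(13, 11, 1, 39, a), (13, 11, 1, 39, c), (13, 36, 36, 6, a), (13, 36, 36, 6, c), (13, 8, 32, 23, a), (13, 8, 32, 23, c), (20, 10, 15, 25, a), (20, 10, 15, 25, m), (20, 10, 15, 25, u), (8, 15, 30, 33, c), (8, 15, 30, 33, k), (8, 39, 24, 17, c), (8, 39, 24, 17, k), (8, 39, 25, 6, c), (8, 39, 25, 6, k), (8, 4, 32, 36, c), (8, 4, 32, 36, k)}.
Selection D = c: {(13, 11, 1, 39, c), (13, 36, 36, 6, c), (13, 8, 32, 23, c), (8, 15, 30, 33, c), (8, 39, 24, 17, c), (8, 39, 25, 6, c), (8, 4, 32, 36, c)}
Keep only column(s) F, E: {(13, 1), (13, 32), (13, 36), (8, 24), (8, 25), (8, 30), (8, 32)}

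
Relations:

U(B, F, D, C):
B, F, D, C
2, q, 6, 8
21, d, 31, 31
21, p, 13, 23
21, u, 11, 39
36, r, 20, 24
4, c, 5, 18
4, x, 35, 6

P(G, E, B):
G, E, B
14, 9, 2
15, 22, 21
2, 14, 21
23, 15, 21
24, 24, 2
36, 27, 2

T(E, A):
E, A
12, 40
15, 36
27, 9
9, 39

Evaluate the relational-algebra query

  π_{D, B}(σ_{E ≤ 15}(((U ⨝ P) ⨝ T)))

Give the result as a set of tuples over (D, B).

{(11, 21), (13, 21), (31, 21), (6, 2)}

Natural join on B: {(2, q, 6, 8, 14, 9), (2, q, 6, 8, 24, 24), (2, q, 6, 8, 36, 27), (21, d, 31, 31, 15, 22), (21, d, 31, 31, 2, 14), (21, d, 31, 31, 23, 15), (21, p, 13, 23, 15, 22), (21, p, 13, 23, 2, 14), (21, p, 13, 23, 23, 15), (21, u, 11, 39, 15, 22), (21, u, 11, 39, 2, 14), (21, u, 11, 39, 23, 15)}
Natural join on E: {(2, q, 6, 8, 14, 9, 39), (2, q, 6, 8, 36, 27, 9), (21, d, 31, 31, 23, 15, 36), (21, p, 13, 23, 23, 15, 36), (21, u, 11, 39, 23, 15, 36)}
σ[E ≤ 15]: keep tuples satisfying E ≤ 15 → {(2, q, 6, 8, 14, 9, 39), (21, d, 31, 31, 23, 15, 36), (21, p, 13, 23, 23, 15, 36), (21, u, 11, 39, 23, 15, 36)}
π_{D, B} gives {(11, 21), (13, 21), (31, 21), (6, 2)}.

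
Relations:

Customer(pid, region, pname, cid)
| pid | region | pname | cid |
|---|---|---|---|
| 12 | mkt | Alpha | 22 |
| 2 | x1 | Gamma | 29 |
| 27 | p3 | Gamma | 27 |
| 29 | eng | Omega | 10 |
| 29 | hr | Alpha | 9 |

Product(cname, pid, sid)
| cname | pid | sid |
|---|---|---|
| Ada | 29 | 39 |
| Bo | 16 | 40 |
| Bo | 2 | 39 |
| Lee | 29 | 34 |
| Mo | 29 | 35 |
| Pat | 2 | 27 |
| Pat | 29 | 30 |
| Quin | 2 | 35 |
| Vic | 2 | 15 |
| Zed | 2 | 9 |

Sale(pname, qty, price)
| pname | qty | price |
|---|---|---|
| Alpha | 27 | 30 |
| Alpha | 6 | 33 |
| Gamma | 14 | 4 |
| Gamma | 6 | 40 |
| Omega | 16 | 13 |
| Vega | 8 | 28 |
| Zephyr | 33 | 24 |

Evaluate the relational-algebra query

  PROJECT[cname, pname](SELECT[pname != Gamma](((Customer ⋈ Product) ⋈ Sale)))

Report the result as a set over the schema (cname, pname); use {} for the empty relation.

{(Ada, Alpha), (Ada, Omega), (Lee, Alpha), (Lee, Omega), (Mo, Alpha), (Mo, Omega), (Pat, Alpha), (Pat, Omega)}

Natural join on pid: {(2, x1, Gamma, 29, Bo, 39), (2, x1, Gamma, 29, Pat, 27), (2, x1, Gamma, 29, Quin, 35), (2, x1, Gamma, 29, Vic, 15), (2, x1, Gamma, 29, Zed, 9), (29, eng, Omega, 10, Ada, 39), (29, eng, Omega, 10, Lee, 34), (29, eng, Omega, 10, Mo, 35), (29, eng, Omega, 10, Pat, 30), (29, hr, Alpha, 9, Ada, 39), (29, hr, Alpha, 9, Lee, 34), (29, hr, Alpha, 9, Mo, 35), (29, hr, Alpha, 9, Pat, 30)}
Natural join on pname: {(2, x1, Gamma, 29, Bo, 39, 14, 4), (2, x1, Gamma, 29, Bo, 39, 6, 40), (2, x1, Gamma, 29, Pat, 27, 14, 4), (2, x1, Gamma, 29, Pat, 27, 6, 40), (2, x1, Gamma, 29, Quin, 35, 14, 4), (2, x1, Gamma, 29, Quin, 35, 6, 40), (2, x1, Gamma, 29, Vic, 15, 14, 4), (2, x1, Gamma, 29, Vic, 15, 6, 40), (2, x1, Gamma, 29, Zed, 9, 14, 4), (2, x1, Gamma, 29, Zed, 9, 6, 40), (29, eng, Omega, 10, Ada, 39, 16, 13), (29, eng, Omega, 10, Lee, 34, 16, 13), (29, eng, Omega, 10, Mo, 35, 16, 13), (29, eng, Omega, 10, Pat, 30, 16, 13), (29, hr, Alpha, 9, Ada, 39, 27, 30), (29, hr, Alpha, 9, Ada, 39, 6, 33), (29, hr, Alpha, 9, Lee, 34, 27, 30), (29, hr, Alpha, 9, Lee, 34, 6, 33), (29, hr, Alpha, 9, Mo, 35, 27, 30), (29, hr, Alpha, 9, Mo, 35, 6, 33), (29, hr, Alpha, 9, Pat, 30, 27, 30), (29, hr, Alpha, 9, Pat, 30, 6, 33)}
Selection pname != Gamma: {(29, eng, Omega, 10, Ada, 39, 16, 13), (29, eng, Omega, 10, Lee, 34, 16, 13), (29, eng, Omega, 10, Mo, 35, 16, 13), (29, eng, Omega, 10, Pat, 30, 16, 13), (29, hr, Alpha, 9, Ada, 39, 27, 30), (29, hr, Alpha, 9, Ada, 39, 6, 33), (29, hr, Alpha, 9, Lee, 34, 27, 30), (29, hr, Alpha, 9, Lee, 34, 6, 33), (29, hr, Alpha, 9, Mo, 35, 27, 30), (29, hr, Alpha, 9, Mo, 35, 6, 33), (29, hr, Alpha, 9, Pat, 30, 27, 30), (29, hr, Alpha, 9, Pat, 30, 6, 33)}
π[cname, pname]: project onto (cname, pname) (4 duplicate(s) eliminated) → {(Ada, Alpha), (Ada, Omega), (Lee, Alpha), (Lee, Omega), (Mo, Alpha), (Mo, Omega), (Pat, Alpha), (Pat, Omega)}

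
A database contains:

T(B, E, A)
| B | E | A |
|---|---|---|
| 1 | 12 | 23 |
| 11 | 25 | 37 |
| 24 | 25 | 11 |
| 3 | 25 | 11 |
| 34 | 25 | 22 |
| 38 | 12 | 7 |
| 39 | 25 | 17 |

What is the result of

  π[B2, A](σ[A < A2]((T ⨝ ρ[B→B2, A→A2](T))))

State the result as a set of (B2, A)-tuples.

{(1, 7), (11, 11), (11, 17), (11, 22), (34, 11), (34, 17), (39, 11)}

ρ[B→B2, A→A2]: schema becomes (B2, E, A2); tuples unchanged.
Joining T and ρ[B→B2, A→A2](T) on E yields {(1, 12, 23, 1, 23), (1, 12, 23, 38, 7), (11, 25, 37, 11, 37), (11, 25, 37, 24, 11), (11, 25, 37, 3, 11), (11, 25, 37, 34, 22), (11, 25, 37, 39, 17), (24, 25, 11, 11, 37), (24, 25, 11, 24, 11), (24, 25, 11, 3, 11), (24, 25, 11, 34, 22), (24, 25, 11, 39, 17), (3, 25, 11, 11, 37), (3, 25, 11, 24, 11), (3, 25, 11, 3, 11), (3, 25, 11, 34, 22), (3, 25, 11, 39, 17), (34, 25, 22, 11, 37), (34, 25, 22, 24, 11), (34, 25, 22, 3, 11), (34, 25, 22, 34, 22), (34, 25, 22, 39, 17), (38, 12, 7, 1, 23), (38, 12, 7, 38, 7), (39, 25, 17, 11, 37), (39, 25, 17, 24, 11), (39, 25, 17, 3, 11), (39, 25, 17, 34, 22), (39, 25, 17, 39, 17)}.
σ[A < A2]: keep tuples satisfying A < A2 → {(24, 25, 11, 11, 37), (24, 25, 11, 34, 22), (24, 25, 11, 39, 17), (3, 25, 11, 11, 37), (3, 25, 11, 34, 22), (3, 25, 11, 39, 17), (34, 25, 22, 11, 37), (38, 12, 7, 1, 23), (39, 25, 17, 11, 37), (39, 25, 17, 34, 22)}
Keep only column(s) B2, A (3 duplicate(s) eliminated): {(1, 7), (11, 11), (11, 17), (11, 22), (34, 11), (34, 17), (39, 11)}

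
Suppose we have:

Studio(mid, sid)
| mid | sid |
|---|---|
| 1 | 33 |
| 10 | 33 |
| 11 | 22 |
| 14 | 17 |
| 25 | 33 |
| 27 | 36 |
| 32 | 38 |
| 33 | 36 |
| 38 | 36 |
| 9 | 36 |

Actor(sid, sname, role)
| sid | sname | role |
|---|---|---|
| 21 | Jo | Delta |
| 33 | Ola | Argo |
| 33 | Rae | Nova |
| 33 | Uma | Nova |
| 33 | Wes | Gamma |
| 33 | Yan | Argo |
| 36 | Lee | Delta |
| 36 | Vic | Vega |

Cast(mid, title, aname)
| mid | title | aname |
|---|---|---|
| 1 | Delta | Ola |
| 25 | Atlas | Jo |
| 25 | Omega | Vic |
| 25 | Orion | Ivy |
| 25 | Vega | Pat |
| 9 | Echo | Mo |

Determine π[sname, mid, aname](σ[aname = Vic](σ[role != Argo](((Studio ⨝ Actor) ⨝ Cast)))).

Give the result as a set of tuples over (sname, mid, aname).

{(Rae, 25, Vic), (Uma, 25, Vic), (Wes, 25, Vic)}

Studio ⋈ Actor (natural join on sid): {(1, 33, Ola, Argo), (1, 33, Rae, Nova), (1, 33, Uma, Nova), (1, 33, Wes, Gamma), (1, 33, Yan, Argo), (10, 33, Ola, Argo), (10, 33, Rae, Nova), (10, 33, Uma, Nova), (10, 33, Wes, Gamma), (10, 33, Yan, Argo), (25, 33, Ola, Argo), (25, 33, Rae, Nova), (25, 33, Uma, Nova), (25, 33, Wes, Gamma), (25, 33, Yan, Argo), (27, 36, Lee, Delta), (27, 36, Vic, Vega), (33, 36, Lee, Delta), (33, 36, Vic, Vega), (38, 36, Lee, Delta), (38, 36, Vic, Vega), (9, 36, Lee, Delta), (9, 36, Vic, Vega)}
(Studio ⨝ Actor) ⋈ Cast (natural join on mid): {(1, 33, Ola, Argo, Delta, Ola), (1, 33, Rae, Nova, Delta, Ola), (1, 33, Uma, Nova, Delta, Ola), (1, 33, Wes, Gamma, Delta, Ola), (1, 33, Yan, Argo, Delta, Ola), (25, 33, Ola, Argo, Atlas, Jo), (25, 33, Ola, Argo, Omega, Vic), (25, 33, Ola, Argo, Orion, Ivy), (25, 33, Ola, Argo, Vega, Pat), (25, 33, Rae, Nova, Atlas, Jo), (25, 33, Rae, Nova, Omega, Vic), (25, 33, Rae, Nova, Orion, Ivy), (25, 33, Rae, Nova, Vega, Pat), (25, 33, Uma, Nova, Atlas, Jo), (25, 33, Uma, Nova, Omega, Vic), (25, 33, Uma, Nova, Orion, Ivy), (25, 33, Uma, Nova, Vega, Pat), (25, 33, Wes, Gamma, Atlas, Jo), (25, 33, Wes, Gamma, Omega, Vic), (25, 33, Wes, Gamma, Orion, Ivy), (25, 33, Wes, Gamma, Vega, Pat), (25, 33, Yan, Argo, Atlas, Jo), (25, 33, Yan, Argo, Omega, Vic), (25, 33, Yan, Argo, Orion, Ivy), (25, 33, Yan, Argo, Vega, Pat), (9, 36, Lee, Delta, Echo, Mo), (9, 36, Vic, Vega, Echo, Mo)}
Filtering on role != Argo leaves {(1, 33, Rae, Nova, Delta, Ola), (1, 33, Uma, Nova, Delta, Ola), (1, 33, Wes, Gamma, Delta, Ola), (25, 33, Rae, Nova, Atlas, Jo), (25, 33, Rae, Nova, Omega, Vic), (25, 33, Rae, Nova, Orion, Ivy), (25, 33, Rae, Nova, Vega, Pat), (25, 33, Uma, Nova, Atlas, Jo), (25, 33, Uma, Nova, Omega, Vic), (25, 33, Uma, Nova, Orion, Ivy), (25, 33, Uma, Nova, Vega, Pat), (25, 33, Wes, Gamma, Atlas, Jo), (25, 33, Wes, Gamma, Omega, Vic), (25, 33, Wes, Gamma, Orion, Ivy), (25, 33, Wes, Gamma, Vega, Pat), (9, 36, Lee, Delta, Echo, Mo), (9, 36, Vic, Vega, Echo, Mo)}.
Filtering on aname = Vic leaves {(25, 33, Rae, Nova, Omega, Vic), (25, 33, Uma, Nova, Omega, Vic), (25, 33, Wes, Gamma, Omega, Vic)}.
Projecting to sname, mid, aname: {(Rae, 25, Vic), (Uma, 25, Vic), (Wes, 25, Vic)}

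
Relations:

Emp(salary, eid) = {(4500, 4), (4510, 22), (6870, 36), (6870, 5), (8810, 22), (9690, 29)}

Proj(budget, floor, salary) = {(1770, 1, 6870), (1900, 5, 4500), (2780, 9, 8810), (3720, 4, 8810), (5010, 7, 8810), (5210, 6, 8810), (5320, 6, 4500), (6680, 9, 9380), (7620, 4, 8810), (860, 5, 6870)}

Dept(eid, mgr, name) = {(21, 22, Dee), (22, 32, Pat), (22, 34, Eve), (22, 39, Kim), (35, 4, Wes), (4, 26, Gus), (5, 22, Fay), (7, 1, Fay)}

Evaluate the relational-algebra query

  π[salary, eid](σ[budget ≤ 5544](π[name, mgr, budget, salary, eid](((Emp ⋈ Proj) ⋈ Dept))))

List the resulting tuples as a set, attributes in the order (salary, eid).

{(4500, 4), (6870, 5), (8810, 22)}

Emp ⋈ Proj (natural join on salary): {(4500, 4, 1900, 5), (4500, 4, 5320, 6), (6870, 36, 1770, 1), (6870, 36, 860, 5), (6870, 5, 1770, 1), (6870, 5, 860, 5), (8810, 22, 2780, 9), (8810, 22, 3720, 4), (8810, 22, 5010, 7), (8810, 22, 5210, 6), (8810, 22, 7620, 4)}
(Emp ⋈ Proj) ⋈ Dept (natural join on eid): {(4500, 4, 1900, 5, 26, Gus), (4500, 4, 5320, 6, 26, Gus), (6870, 5, 1770, 1, 22, Fay), (6870, 5, 860, 5, 22, Fay), (8810, 22, 2780, 9, 32, Pat), (8810, 22, 2780, 9, 34, Eve), (8810, 22, 2780, 9, 39, Kim), (8810, 22, 3720, 4, 32, Pat), (8810, 22, 3720, 4, 34, Eve), (8810, 22, 3720, 4, 39, Kim), (8810, 22, 5010, 7, 32, Pat), (8810, 22, 5010, 7, 34, Eve), (8810, 22, 5010, 7, 39, Kim), (8810, 22, 5210, 6, 32, Pat), (8810, 22, 5210, 6, 34, Eve), (8810, 22, 5210, 6, 39, Kim), (8810, 22, 7620, 4, 32, Pat), (8810, 22, 7620, 4, 34, Eve), (8810, 22, 7620, 4, 39, Kim)}
Projecting to name, mgr, budget, salary, eid: {(Eve, 34, 2780, 8810, 22), (Eve, 34, 3720, 8810, 22), (Eve, 34, 5010, 8810, 22), (Eve, 34, 5210, 8810, 22), (Eve, 34, 7620, 8810, 22), (Fay, 22, 1770, 6870, 5), (Fay, 22, 860, 6870, 5), (Gus, 26, 1900, 4500, 4), (Gus, 26, 5320, 4500, 4), (Kim, 39, 2780, 8810, 22), (Kim, 39, 3720, 8810, 22), (Kim, 39, 5010, 8810, 22), (Kim, 39, 5210, 8810, 22), (Kim, 39, 7620, 8810, 22), (Pat, 32, 2780, 8810, 22), (Pat, 32, 3720, 8810, 22), (Pat, 32, 5010, 8810, 22), (Pat, 32, 5210, 8810, 22), (Pat, 32, 7620, 8810, 22)}
σ[budget ≤ 5544]: keep tuples satisfying budget ≤ 5544 → {(Eve, 34, 2780, 8810, 22), (Eve, 34, 3720, 8810, 22), (Eve, 34, 5010, 8810, 22), (Eve, 34, 5210, 8810, 22), (Fay, 22, 1770, 6870, 5), (Fay, 22, 860, 6870, 5), (Gus, 26, 1900, 4500, 4), (Gus, 26, 5320, 4500, 4), (Kim, 39, 2780, 8810, 22), (Kim, 39, 3720, 8810, 22), (Kim, 39, 5010, 8810, 22), (Kim, 39, 5210, 8810, 22), (Pat, 32, 2780, 8810, 22), (Pat, 32, 3720, 8810, 22), (Pat, 32, 5010, 8810, 22), (Pat, 32, 5210, 8810, 22)}
Projecting to salary, eid (13 duplicate(s) eliminated): {(4500, 4), (6870, 5), (8810, 22)}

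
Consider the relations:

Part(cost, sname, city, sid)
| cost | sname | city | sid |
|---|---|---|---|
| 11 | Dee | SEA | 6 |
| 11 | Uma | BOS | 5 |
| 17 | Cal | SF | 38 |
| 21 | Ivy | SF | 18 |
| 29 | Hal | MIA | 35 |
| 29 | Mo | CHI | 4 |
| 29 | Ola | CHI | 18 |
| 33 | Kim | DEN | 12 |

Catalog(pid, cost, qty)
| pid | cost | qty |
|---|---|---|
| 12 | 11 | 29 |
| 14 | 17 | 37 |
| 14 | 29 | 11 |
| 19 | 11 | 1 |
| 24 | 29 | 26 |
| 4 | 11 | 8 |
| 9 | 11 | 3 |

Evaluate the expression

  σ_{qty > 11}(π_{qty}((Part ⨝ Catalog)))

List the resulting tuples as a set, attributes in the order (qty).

Joining Part and Catalog on cost yields {(11, Dee, SEA, 6, 12, 29), (11, Dee, SEA, 6, 19, 1), (11, Dee, SEA, 6, 4, 8), (11, Dee, SEA, 6, 9, 3), (11, Uma, BOS, 5, 12, 29), (11, Uma, BOS, 5, 19, 1), (11, Uma, BOS, 5, 4, 8), (11, Uma, BOS, 5, 9, 3), (17, Cal, SF, 38, 14, 37), (29, Hal, MIA, 35, 14, 11), (29, Hal, MIA, 35, 24, 26), (29, Mo, CHI, 4, 14, 11), (29, Mo, CHI, 4, 24, 26), (29, Ola, CHI, 18, 14, 11), (29, Ola, CHI, 18, 24, 26)}.
π_{qty} gives {1, 11, 26, 29, 3, 37, 8} (8 duplicate(s) eliminated).
Selection qty > 11: {26, 29, 37}

{26, 29, 37}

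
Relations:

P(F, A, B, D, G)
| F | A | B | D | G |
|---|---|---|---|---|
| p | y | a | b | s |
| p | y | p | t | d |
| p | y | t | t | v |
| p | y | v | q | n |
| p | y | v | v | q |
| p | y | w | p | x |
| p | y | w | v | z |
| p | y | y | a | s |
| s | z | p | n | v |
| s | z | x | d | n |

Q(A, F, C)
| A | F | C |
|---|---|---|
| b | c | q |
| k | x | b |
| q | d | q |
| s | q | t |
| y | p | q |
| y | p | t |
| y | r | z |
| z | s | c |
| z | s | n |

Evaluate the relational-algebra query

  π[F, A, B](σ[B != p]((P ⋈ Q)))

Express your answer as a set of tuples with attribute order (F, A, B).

{(p, y, a), (p, y, t), (p, y, v), (p, y, w), (p, y, y), (s, z, x)}

P ⋈ Q (natural join on F, A): {(p, y, a, b, s, q), (p, y, a, b, s, t), (p, y, p, t, d, q), (p, y, p, t, d, t), (p, y, t, t, v, q), (p, y, t, t, v, t), (p, y, v, q, n, q), (p, y, v, q, n, t), (p, y, v, v, q, q), (p, y, v, v, q, t), (p, y, w, p, x, q), (p, y, w, p, x, t), (p, y, w, v, z, q), (p, y, w, v, z, t), (p, y, y, a, s, q), (p, y, y, a, s, t), (s, z, p, n, v, c), (s, z, p, n, v, n), (s, z, x, d, n, c), (s, z, x, d, n, n)}
Apply σ_{B != p}; surviving tuples: {(p, y, a, b, s, q), (p, y, a, b, s, t), (p, y, t, t, v, q), (p, y, t, t, v, t), (p, y, v, q, n, q), (p, y, v, q, n, t), (p, y, v, v, q, q), (p, y, v, v, q, t), (p, y, w, p, x, q), (p, y, w, p, x, t), (p, y, w, v, z, q), (p, y, w, v, z, t), (p, y, y, a, s, q), (p, y, y, a, s, t), (s, z, x, d, n, c), (s, z, x, d, n, n)}
π_{F, A, B} gives {(p, y, a), (p, y, t), (p, y, v), (p, y, w), (p, y, y), (s, z, x)} (10 duplicate(s) eliminated).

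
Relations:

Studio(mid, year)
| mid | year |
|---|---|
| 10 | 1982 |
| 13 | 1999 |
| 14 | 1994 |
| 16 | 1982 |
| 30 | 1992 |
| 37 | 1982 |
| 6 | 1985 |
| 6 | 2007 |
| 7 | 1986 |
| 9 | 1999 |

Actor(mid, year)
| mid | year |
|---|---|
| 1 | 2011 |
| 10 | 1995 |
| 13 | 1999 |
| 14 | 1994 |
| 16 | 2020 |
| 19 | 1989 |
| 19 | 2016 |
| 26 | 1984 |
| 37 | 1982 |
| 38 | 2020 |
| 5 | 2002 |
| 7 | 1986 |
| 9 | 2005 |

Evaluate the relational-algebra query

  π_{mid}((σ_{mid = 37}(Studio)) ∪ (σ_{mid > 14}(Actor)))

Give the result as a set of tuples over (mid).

{16, 19, 26, 37, 38}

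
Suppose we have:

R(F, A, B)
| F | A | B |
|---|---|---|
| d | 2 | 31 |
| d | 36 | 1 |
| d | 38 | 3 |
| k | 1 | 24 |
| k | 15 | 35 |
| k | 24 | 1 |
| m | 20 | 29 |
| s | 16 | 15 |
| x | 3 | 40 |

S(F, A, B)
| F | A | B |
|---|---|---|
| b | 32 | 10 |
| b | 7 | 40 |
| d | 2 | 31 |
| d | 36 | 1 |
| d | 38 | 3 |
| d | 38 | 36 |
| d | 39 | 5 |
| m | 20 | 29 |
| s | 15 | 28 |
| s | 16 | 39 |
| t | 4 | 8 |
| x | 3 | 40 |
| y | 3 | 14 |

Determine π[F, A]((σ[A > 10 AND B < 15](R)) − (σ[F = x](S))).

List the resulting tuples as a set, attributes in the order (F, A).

Selection A > 10 AND B < 15: {(d, 36, 1), (d, 38, 3), (k, 24, 1)}
Selection F = x: {(x, 3, 40)}
Taking the difference: {(d, 36, 1), (d, 38, 3), (k, 24, 1)}
Keep only column(s) F, A: {(d, 36), (d, 38), (k, 24)}

{(d, 36), (d, 38), (k, 24)}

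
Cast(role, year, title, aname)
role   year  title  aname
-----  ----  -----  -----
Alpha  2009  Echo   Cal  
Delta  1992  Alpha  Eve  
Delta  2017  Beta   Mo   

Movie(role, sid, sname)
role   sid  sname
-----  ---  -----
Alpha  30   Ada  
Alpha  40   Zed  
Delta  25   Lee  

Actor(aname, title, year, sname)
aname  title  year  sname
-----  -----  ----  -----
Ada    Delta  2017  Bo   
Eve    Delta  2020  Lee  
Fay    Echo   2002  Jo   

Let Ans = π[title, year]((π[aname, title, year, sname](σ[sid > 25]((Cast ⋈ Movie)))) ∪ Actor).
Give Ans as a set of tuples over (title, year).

{(Delta, 2017), (Delta, 2020), (Echo, 2002), (Echo, 2009)}

Natural join on role: {(Alpha, 2009, Echo, Cal, 30, Ada), (Alpha, 2009, Echo, Cal, 40, Zed), (Delta, 1992, Alpha, Eve, 25, Lee), (Delta, 2017, Beta, Mo, 25, Lee)}
σ[sid > 25]: keep tuples satisfying sid > 25 → {(Alpha, 2009, Echo, Cal, 30, Ada), (Alpha, 2009, Echo, Cal, 40, Zed)}
Projecting to aname, title, year, sname: {(Cal, Echo, 2009, Ada), (Cal, Echo, 2009, Zed)}
Set union of the two operands is {(Ada, Delta, 2017, Bo), (Cal, Echo, 2009, Ada), (Cal, Echo, 2009, Zed), (Eve, Delta, 2020, Lee), (Fay, Echo, 2002, Jo)}.
Projecting to title, year (1 duplicate(s) eliminated): {(Delta, 2017), (Delta, 2020), (Echo, 2002), (Echo, 2009)}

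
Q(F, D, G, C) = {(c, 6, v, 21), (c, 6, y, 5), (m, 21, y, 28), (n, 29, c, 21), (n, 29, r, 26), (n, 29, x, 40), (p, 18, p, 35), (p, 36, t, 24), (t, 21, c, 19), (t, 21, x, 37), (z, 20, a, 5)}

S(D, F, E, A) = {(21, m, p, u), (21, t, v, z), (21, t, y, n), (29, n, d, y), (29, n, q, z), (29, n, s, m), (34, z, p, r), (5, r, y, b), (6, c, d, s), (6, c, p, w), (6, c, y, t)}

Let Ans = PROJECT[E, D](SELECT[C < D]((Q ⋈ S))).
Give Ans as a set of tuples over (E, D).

Joining Q and S on F, D yields {(c, 6, v, 21, d, s), (c, 6, v, 21, p, w), (c, 6, v, 21, y, t), (c, 6, y, 5, d, s), (c, 6, y, 5, p, w), (c, 6, y, 5, y, t), (m, 21, y, 28, p, u), (n, 29, c, 21, d, y), (n, 29, c, 21, q, z), (n, 29, c, 21, s, m), (n, 29, r, 26, d, y), (n, 29, r, 26, q, z), (n, 29, r, 26, s, m), (n, 29, x, 40, d, y), (n, 29, x, 40, q, z), (n, 29, x, 40, s, m), (t, 21, c, 19, v, z), (t, 21, c, 19, y, n), (t, 21, x, 37, v, z), (t, 21, x, 37, y, n)}.
Filtering on C < D leaves {(c, 6, y, 5, d, s), (c, 6, y, 5, p, w), (c, 6, y, 5, y, t), (n, 29, c, 21, d, y), (n, 29, c, 21, q, z), (n, 29, c, 21, s, m), (n, 29, r, 26, d, y), (n, 29, r, 26, q, z), (n, 29, r, 26, s, m), (t, 21, c, 19, v, z), (t, 21, c, 19, y, n)}.
π[E, D]: project onto (E, D) (3 duplicate(s) eliminated) → {(d, 29), (d, 6), (p, 6), (q, 29), (s, 29), (v, 21), (y, 21), (y, 6)}

{(d, 29), (d, 6), (p, 6), (q, 29), (s, 29), (v, 21), (y, 21), (y, 6)}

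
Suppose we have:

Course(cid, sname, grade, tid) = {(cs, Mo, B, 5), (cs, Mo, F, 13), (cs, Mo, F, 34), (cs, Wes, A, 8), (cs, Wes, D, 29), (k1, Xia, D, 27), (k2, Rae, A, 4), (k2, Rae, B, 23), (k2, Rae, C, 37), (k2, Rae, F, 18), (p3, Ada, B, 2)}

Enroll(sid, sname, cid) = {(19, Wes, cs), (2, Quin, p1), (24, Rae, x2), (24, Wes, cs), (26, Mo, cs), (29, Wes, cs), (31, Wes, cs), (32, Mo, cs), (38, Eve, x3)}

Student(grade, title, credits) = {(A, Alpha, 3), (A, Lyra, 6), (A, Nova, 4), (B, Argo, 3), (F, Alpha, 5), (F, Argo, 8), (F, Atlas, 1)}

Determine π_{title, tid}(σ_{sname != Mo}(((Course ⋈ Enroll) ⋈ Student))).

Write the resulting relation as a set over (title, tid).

Joining Course and Enroll on cid, sname yields {(cs, Mo, B, 5, 26), (cs, Mo, B, 5, 32), (cs, Mo, F, 13, 26), (cs, Mo, F, 13, 32), (cs, Mo, F, 34, 26), (cs, Mo, F, 34, 32), (cs, Wes, A, 8, 19), (cs, Wes, A, 8, 24), (cs, Wes, A, 8, 29), (cs, Wes, A, 8, 31), (cs, Wes, D, 29, 19), (cs, Wes, D, 29, 24), (cs, Wes, D, 29, 29), (cs, Wes, D, 29, 31)}.
Joining (Course ⋈ Enroll) and Student on grade yields {(cs, Mo, B, 5, 26, Argo, 3), (cs, Mo, B, 5, 32, Argo, 3), (cs, Mo, F, 13, 26, Alpha, 5), (cs, Mo, F, 13, 26, Argo, 8), (cs, Mo, F, 13, 26, Atlas, 1), (cs, Mo, F, 13, 32, Alpha, 5), (cs, Mo, F, 13, 32, Argo, 8), (cs, Mo, F, 13, 32, Atlas, 1), (cs, Mo, F, 34, 26, Alpha, 5), (cs, Mo, F, 34, 26, Argo, 8), (cs, Mo, F, 34, 26, Atlas, 1), (cs, Mo, F, 34, 32, Alpha, 5), (cs, Mo, F, 34, 32, Argo, 8), (cs, Mo, F, 34, 32, Atlas, 1), (cs, Wes, A, 8, 19, Alpha, 3), (cs, Wes, A, 8, 19, Lyra, 6), (cs, Wes, A, 8, 19, Nova, 4), (cs, Wes, A, 8, 24, Alpha, 3), (cs, Wes, A, 8, 24, Lyra, 6), (cs, Wes, A, 8, 24, Nova, 4), (cs, Wes, A, 8, 29, Alpha, 3), (cs, Wes, A, 8, 29, Lyra, 6), (cs, Wes, A, 8, 29, Nova, 4), (cs, Wes, A, 8, 31, Alpha, 3), (cs, Wes, A, 8, 31, Lyra, 6), (cs, Wes, A, 8, 31, Nova, 4)}.
Selection sname != Mo: {(cs, Wes, A, 8, 19, Alpha, 3), (cs, Wes, A, 8, 19, Lyra, 6), (cs, Wes, A, 8, 19, Nova, 4), (cs, Wes, A, 8, 24, Alpha, 3), (cs, Wes, A, 8, 24, Lyra, 6), (cs, Wes, A, 8, 24, Nova, 4), (cs, Wes, A, 8, 29, Alpha, 3), (cs, Wes, A, 8, 29, Lyra, 6), (cs, Wes, A, 8, 29, Nova, 4), (cs, Wes, A, 8, 31, Alpha, 3), (cs, Wes, A, 8, 31, Lyra, 6), (cs, Wes, A, 8, 31, Nova, 4)}
π[title, tid]: project onto (title, tid) (9 duplicate(s) eliminated) → {(Alpha, 8), (Lyra, 8), (Nova, 8)}

{(Alpha, 8), (Lyra, 8), (Nova, 8)}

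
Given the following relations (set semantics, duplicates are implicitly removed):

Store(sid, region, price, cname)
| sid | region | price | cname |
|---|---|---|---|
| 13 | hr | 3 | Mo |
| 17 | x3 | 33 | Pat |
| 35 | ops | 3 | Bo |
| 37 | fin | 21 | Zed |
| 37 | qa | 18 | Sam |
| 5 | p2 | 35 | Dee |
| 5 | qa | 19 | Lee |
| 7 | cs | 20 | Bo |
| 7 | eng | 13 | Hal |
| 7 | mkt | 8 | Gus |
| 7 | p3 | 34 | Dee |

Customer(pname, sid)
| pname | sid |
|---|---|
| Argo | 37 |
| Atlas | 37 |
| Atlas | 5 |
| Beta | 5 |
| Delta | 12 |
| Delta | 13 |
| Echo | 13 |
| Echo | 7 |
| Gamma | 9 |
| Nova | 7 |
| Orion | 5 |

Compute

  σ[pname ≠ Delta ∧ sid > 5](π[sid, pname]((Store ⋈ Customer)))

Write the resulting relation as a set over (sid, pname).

{(13, Echo), (37, Argo), (37, Atlas), (7, Echo), (7, Nova)}

Natural join on sid: {(13, hr, 3, Mo, Delta), (13, hr, 3, Mo, Echo), (37, fin, 21, Zed, Argo), (37, fin, 21, Zed, Atlas), (37, qa, 18, Sam, Argo), (37, qa, 18, Sam, Atlas), (5, p2, 35, Dee, Atlas), (5, p2, 35, Dee, Beta), (5, p2, 35, Dee, Orion), (5, qa, 19, Lee, Atlas), (5, qa, 19, Lee, Beta), (5, qa, 19, Lee, Orion), (7, cs, 20, Bo, Echo), (7, cs, 20, Bo, Nova), (7, eng, 13, Hal, Echo), (7, eng, 13, Hal, Nova), (7, mkt, 8, Gus, Echo), (7, mkt, 8, Gus, Nova), (7, p3, 34, Dee, Echo), (7, p3, 34, Dee, Nova)}
Projecting to sid, pname (11 duplicate(s) eliminated): {(13, Delta), (13, Echo), (37, Argo), (37, Atlas), (5, Atlas), (5, Beta), (5, Orion), (7, Echo), (7, Nova)}
Apply σ_{pname ≠ Delta ∧ sid > 5}; surviving tuples: {(13, Echo), (37, Argo), (37, Atlas), (7, Echo), (7, Nova)}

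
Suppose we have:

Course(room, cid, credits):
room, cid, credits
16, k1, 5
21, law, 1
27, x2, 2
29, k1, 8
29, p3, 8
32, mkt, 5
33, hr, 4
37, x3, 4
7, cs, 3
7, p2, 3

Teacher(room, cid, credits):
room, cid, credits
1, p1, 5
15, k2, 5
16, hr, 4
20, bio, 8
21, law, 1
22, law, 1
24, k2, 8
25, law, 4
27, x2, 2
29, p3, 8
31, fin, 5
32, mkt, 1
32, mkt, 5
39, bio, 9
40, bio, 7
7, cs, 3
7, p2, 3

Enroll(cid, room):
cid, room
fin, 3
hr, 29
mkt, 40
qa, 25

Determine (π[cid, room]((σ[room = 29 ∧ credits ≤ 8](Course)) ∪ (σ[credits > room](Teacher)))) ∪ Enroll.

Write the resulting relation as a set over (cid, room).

{(fin, 3), (hr, 29), (k1, 29), (mkt, 40), (p1, 1), (p3, 29), (qa, 25)}

Selection room = 29 ∧ credits ≤ 8: {(29, k1, 8), (29, p3, 8)}
Selection credits > room: {(1, p1, 5)}
Set union of the two operands is {(1, p1, 5), (29, k1, 8), (29, p3, 8)}.
Projecting to cid, room: {(k1, 29), (p1, 1), (p3, 29)}
Set union of the two operands is {(fin, 3), (hr, 29), (k1, 29), (mkt, 40), (p1, 1), (p3, 29), (qa, 25)}.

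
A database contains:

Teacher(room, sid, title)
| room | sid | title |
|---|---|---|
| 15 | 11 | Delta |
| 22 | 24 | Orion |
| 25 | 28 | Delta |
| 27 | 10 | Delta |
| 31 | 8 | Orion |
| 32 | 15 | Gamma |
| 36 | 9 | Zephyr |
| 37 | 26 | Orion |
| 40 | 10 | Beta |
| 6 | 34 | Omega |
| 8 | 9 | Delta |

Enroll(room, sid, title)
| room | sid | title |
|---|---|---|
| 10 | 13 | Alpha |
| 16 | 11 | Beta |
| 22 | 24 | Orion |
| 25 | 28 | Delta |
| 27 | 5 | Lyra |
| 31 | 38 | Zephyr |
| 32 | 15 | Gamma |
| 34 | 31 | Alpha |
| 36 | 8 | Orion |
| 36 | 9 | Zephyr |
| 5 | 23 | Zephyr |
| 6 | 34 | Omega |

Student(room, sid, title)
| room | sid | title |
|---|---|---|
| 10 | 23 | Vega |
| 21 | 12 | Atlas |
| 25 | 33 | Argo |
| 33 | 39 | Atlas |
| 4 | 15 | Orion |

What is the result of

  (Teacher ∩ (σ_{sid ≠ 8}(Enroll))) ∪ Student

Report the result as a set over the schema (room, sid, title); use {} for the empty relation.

σ[sid ≠ 8]: keep tuples satisfying sid ≠ 8 → {(10, 13, Alpha), (16, 11, Beta), (22, 24, Orion), (25, 28, Delta), (27, 5, Lyra), (31, 38, Zephyr), (32, 15, Gamma), (34, 31, Alpha), (36, 9, Zephyr), (5, 23, Zephyr), (6, 34, Omega)}
Taking the intersection: {(22, 24, Orion), (25, 28, Delta), (32, 15, Gamma), (36, 9, Zephyr), (6, 34, Omega)}
Taking the union: {(10, 23, Vega), (21, 12, Atlas), (22, 24, Orion), (25, 28, Delta), (25, 33, Argo), (32, 15, Gamma), (33, 39, Atlas), (36, 9, Zephyr), (4, 15, Orion), (6, 34, Omega)}

{(10, 23, Vega), (21, 12, Atlas), (22, 24, Orion), (25, 28, Delta), (25, 33, Argo), (32, 15, Gamma), (33, 39, Atlas), (36, 9, Zephyr), (4, 15, Orion), (6, 34, Omega)}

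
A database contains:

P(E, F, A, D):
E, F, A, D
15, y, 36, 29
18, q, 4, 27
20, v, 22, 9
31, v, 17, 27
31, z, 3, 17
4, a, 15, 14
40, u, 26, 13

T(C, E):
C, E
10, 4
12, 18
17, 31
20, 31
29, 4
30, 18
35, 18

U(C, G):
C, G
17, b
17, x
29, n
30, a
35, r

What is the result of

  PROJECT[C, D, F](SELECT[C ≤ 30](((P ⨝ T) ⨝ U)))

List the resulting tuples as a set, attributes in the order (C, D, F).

Joining P and T on E yields {(18, q, 4, 27, 12), (18, q, 4, 27, 30), (18, q, 4, 27, 35), (31, v, 17, 27, 17), (31, v, 17, 27, 20), (31, z, 3, 17, 17), (31, z, 3, 17, 20), (4, a, 15, 14, 10), (4, a, 15, 14, 29)}.
Joining (P ⨝ T) and U on C yields {(18, q, 4, 27, 30, a), (18, q, 4, 27, 35, r), (31, v, 17, 27, 17, b), (31, v, 17, 27, 17, x), (31, z, 3, 17, 17, b), (31, z, 3, 17, 17, x), (4, a, 15, 14, 29, n)}.
Filtering on C ≤ 30 leaves {(18, q, 4, 27, 30, a), (31, v, 17, 27, 17, b), (31, v, 17, 27, 17, x), (31, z, 3, 17, 17, b), (31, z, 3, 17, 17, x), (4, a, 15, 14, 29, n)}.
Projecting to C, D, F (2 duplicate(s) eliminated): {(17, 17, z), (17, 27, v), (29, 14, a), (30, 27, q)}

{(17, 17, z), (17, 27, v), (29, 14, a), (30, 27, q)}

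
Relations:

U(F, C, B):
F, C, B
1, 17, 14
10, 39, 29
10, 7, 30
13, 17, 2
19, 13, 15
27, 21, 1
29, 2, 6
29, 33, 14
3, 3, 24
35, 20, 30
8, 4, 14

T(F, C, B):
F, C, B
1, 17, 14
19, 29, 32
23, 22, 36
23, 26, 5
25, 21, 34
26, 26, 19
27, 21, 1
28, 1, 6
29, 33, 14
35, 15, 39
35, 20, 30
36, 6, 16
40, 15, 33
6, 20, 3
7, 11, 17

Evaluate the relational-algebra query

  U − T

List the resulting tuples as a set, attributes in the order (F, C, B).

{(10, 39, 29), (10, 7, 30), (13, 17, 2), (19, 13, 15), (29, 2, 6), (3, 3, 24), (8, 4, 14)}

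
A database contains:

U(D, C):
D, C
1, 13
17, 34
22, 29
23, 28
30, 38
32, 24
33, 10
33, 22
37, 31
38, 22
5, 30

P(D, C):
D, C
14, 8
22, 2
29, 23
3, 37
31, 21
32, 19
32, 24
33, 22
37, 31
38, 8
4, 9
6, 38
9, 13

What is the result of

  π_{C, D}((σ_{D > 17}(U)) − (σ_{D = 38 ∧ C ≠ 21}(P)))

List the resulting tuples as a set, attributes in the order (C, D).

{(10, 33), (22, 33), (22, 38), (24, 32), (28, 23), (29, 22), (31, 37), (38, 30)}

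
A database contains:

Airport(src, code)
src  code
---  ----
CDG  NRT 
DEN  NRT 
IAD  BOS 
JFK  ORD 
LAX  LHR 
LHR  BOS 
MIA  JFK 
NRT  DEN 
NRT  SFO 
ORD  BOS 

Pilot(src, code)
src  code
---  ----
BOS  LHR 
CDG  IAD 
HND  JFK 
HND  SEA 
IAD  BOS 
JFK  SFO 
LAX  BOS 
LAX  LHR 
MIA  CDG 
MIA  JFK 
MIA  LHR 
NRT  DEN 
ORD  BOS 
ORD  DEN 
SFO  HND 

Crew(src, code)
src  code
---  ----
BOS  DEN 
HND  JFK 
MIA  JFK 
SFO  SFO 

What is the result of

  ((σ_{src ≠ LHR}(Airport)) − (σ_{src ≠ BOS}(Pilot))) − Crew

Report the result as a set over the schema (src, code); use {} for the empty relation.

σ[src ≠ LHR]: keep tuples satisfying src ≠ LHR → {(CDG, NRT), (DEN, NRT), (IAD, BOS), (JFK, ORD), (LAX, LHR), (MIA, JFK), (NRT, DEN), (NRT, SFO), (ORD, BOS)}
σ[src ≠ BOS]: keep tuples satisfying src ≠ BOS → {(CDG, IAD), (HND, JFK), (HND, SEA), (IAD, BOS), (JFK, SFO), (LAX, BOS), (LAX, LHR), (MIA, CDG), (MIA, JFK), (MIA, LHR), (NRT, DEN), (ORD, BOS), (ORD, DEN), (SFO, HND)}
Set difference of the two operands is {(CDG, NRT), (DEN, NRT), (JFK, ORD), (NRT, SFO)}.
Set difference of the two operands is {(CDG, NRT), (DEN, NRT), (JFK, ORD), (NRT, SFO)}.

{(CDG, NRT), (DEN, NRT), (JFK, ORD), (NRT, SFO)}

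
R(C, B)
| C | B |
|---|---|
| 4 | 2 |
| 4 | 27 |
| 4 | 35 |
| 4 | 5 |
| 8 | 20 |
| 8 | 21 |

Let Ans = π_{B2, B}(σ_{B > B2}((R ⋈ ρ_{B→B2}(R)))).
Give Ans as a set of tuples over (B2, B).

{(2, 27), (2, 35), (2, 5), (20, 21), (27, 35), (5, 27), (5, 35)}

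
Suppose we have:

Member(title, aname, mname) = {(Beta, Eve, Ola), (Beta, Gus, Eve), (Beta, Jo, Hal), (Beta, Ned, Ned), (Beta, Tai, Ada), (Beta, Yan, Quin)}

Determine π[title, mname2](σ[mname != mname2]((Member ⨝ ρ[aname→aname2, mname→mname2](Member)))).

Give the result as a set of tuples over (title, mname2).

ρ[aname→aname2, mname→mname2]: schema becomes (title, aname2, mname2); tuples unchanged.
Natural join on title: {(Beta, Eve, Ola, Eve, Ola), (Beta, Eve, Ola, Gus, Eve), (Beta, Eve, Ola, Jo, Hal), (Beta, Eve, Ola, Ned, Ned), (Beta, Eve, Ola, Tai, Ada), (Beta, Eve, Ola, Yan, Quin), (Beta, Gus, Eve, Eve, Ola), (Beta, Gus, Eve, Gus, Eve), (Beta, Gus, Eve, Jo, Hal), (Beta, Gus, Eve, Ned, Ned), (Beta, Gus, Eve, Tai, Ada), (Beta, Gus, Eve, Yan, Quin), (Beta, Jo, Hal, Eve, Ola), (Beta, Jo, Hal, Gus, Eve), (Beta, Jo, Hal, Jo, Hal), (Beta, Jo, Hal, Ned, Ned), (Beta, Jo, Hal, Tai, Ada), (Beta, Jo, Hal, Yan, Quin), (Beta, Ned, Ned, Eve, Ola), (Beta, Ned, Ned, Gus, Eve), (Beta, Ned, Ned, Jo, Hal), (Beta, Ned, Ned, Ned, Ned), (Beta, Ned, Ned, Tai, Ada), (Beta, Ned, Ned, Yan, Quin), (Beta, Tai, Ada, Eve, Ola), (Beta, Tai, Ada, Gus, Eve), (Beta, Tai, Ada, Jo, Hal), (Beta, Tai, Ada, Ned, Ned), (Beta, Tai, Ada, Tai, Ada), (Beta, Tai, Ada, Yan, Quin), (Beta, Yan, Quin, Eve, Ola), (Beta, Yan, Quin, Gus, Eve), (Beta, Yan, Quin, Jo, Hal), (Beta, Yan, Quin, Ned, Ned), (Beta, Yan, Quin, Tai, Ada), (Beta, Yan, Quin, Yan, Quin)}
σ[mname != mname2]: keep tuples satisfying mname != mname2 → {(Beta, Eve, Ola, Gus, Eve), (Beta, Eve, Ola, Jo, Hal), (Beta, Eve, Ola, Ned, Ned), (Beta, Eve, Ola, Tai, Ada), (Beta, Eve, Ola, Yan, Quin), (Beta, Gus, Eve, Eve, Ola), (Beta, Gus, Eve, Jo, Hal), (Beta, Gus, Eve, Ned, Ned), (Beta, Gus, Eve, Tai, Ada), (Beta, Gus, Eve, Yan, Quin), (Beta, Jo, Hal, Eve, Ola), (Beta, Jo, Hal, Gus, Eve), (Beta, Jo, Hal, Ned, Ned), (Beta, Jo, Hal, Tai, Ada), (Beta, Jo, Hal, Yan, Quin), (Beta, Ned, Ned, Eve, Ola), (Beta, Ned, Ned, Gus, Eve), (Beta, Ned, Ned, Jo, Hal), (Beta, Ned, Ned, Tai, Ada), (Beta, Ned, Ned, Yan, Quin), (Beta, Tai, Ada, Eve, Ola), (Beta, Tai, Ada, Gus, Eve), (Beta, Tai, Ada, Jo, Hal), (Beta, Tai, Ada, Ned, Ned), (Beta, Tai, Ada, Yan, Quin), (Beta, Yan, Quin, Eve, Ola), (Beta, Yan, Quin, Gus, Eve), (Beta, Yan, Quin, Jo, Hal), (Beta, Yan, Quin, Ned, Ned), (Beta, Yan, Quin, Tai, Ada)}
Projecting to title, mname2 (24 duplicate(s) eliminated): {(Beta, Ada), (Beta, Eve), (Beta, Hal), (Beta, Ned), (Beta, Ola), (Beta, Quin)}

{(Beta, Ada), (Beta, Eve), (Beta, Hal), (Beta, Ned), (Beta, Ola), (Beta, Quin)}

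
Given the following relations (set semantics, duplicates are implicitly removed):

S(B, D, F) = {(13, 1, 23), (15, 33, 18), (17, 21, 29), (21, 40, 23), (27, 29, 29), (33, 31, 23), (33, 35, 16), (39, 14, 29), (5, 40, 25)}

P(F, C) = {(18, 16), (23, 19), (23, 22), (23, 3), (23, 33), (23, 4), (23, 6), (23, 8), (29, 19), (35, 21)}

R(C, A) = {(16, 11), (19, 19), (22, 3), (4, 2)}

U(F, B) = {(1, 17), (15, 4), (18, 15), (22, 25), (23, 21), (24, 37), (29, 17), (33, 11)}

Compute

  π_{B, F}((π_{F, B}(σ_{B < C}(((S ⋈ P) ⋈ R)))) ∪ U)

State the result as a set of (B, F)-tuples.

Natural join on F: {(13, 1, 23, 19), (13, 1, 23, 22), (13, 1, 23, 3), (13, 1, 23, 33), (13, 1, 23, 4), (13, 1, 23, 6), (13, 1, 23, 8), (15, 33, 18, 16), (17, 21, 29, 19), (21, 40, 23, 19), (21, 40, 23, 22), (21, 40, 23, 3), (21, 40, 23, 33), (21, 40, 23, 4), (21, 40, 23, 6), (21, 40, 23, 8), (27, 29, 29, 19), (33, 31, 23, 19), (33, 31, 23, 22), (33, 31, 23, 3), (33, 31, 23, 33), (33, 31, 23, 4), (33, 31, 23, 6), (33, 31, 23, 8), (39, 14, 29, 19)}
Natural join on C: {(13, 1, 23, 19, 19), (13, 1, 23, 22, 3), (13, 1, 23, 4, 2), (15, 33, 18, 16, 11), (17, 21, 29, 19, 19), (21, 40, 23, 19, 19), (21, 40, 23, 22, 3), (21, 40, 23, 4, 2), (27, 29, 29, 19, 19), (33, 31, 23, 19, 19), (33, 31, 23, 22, 3), (33, 31, 23, 4, 2), (39, 14, 29, 19, 19)}
Apply σ_{B < C}; surviving tuples: {(13, 1, 23, 19, 19), (13, 1, 23, 22, 3), (15, 33, 18, 16, 11), (17, 21, 29, 19, 19), (21, 40, 23, 22, 3)}
Keep only column(s) F, B (1 duplicate(s) eliminated): {(18, 15), (23, 13), (23, 21), (29, 17)}
Set union of the two operands is {(1, 17), (15, 4), (18, 15), (22, 25), (23, 13), (23, 21), (24, 37), (29, 17), (33, 11)}.
Keep only column(s) B, F: {(11, 33), (13, 23), (15, 18), (17, 1), (17, 29), (21, 23), (25, 22), (37, 24), (4, 15)}

{(11, 33), (13, 23), (15, 18), (17, 1), (17, 29), (21, 23), (25, 22), (37, 24), (4, 15)}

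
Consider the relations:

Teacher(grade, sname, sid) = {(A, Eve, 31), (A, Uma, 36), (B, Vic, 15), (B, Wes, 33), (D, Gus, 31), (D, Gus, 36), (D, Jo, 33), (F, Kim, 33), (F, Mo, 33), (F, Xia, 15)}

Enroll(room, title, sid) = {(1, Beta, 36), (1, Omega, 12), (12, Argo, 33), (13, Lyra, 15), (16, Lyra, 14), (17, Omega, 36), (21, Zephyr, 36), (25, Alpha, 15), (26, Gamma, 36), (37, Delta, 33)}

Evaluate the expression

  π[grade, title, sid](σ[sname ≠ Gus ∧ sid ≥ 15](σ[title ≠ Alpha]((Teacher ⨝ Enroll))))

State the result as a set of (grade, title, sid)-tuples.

Joining Teacher and Enroll on sid yields {(A, Uma, 36, 1, Beta), (A, Uma, 36, 17, Omega), (A, Uma, 36, 21, Zephyr), (A, Uma, 36, 26, Gamma), (B, Vic, 15, 13, Lyra), (B, Vic, 15, 25, Alpha), (B, Wes, 33, 12, Argo), (B, Wes, 33, 37, Delta), (D, Gus, 36, 1, Beta), (D, Gus, 36, 17, Omega), (D, Gus, 36, 21, Zephyr), (D, Gus, 36, 26, Gamma), (D, Jo, 33, 12, Argo), (D, Jo, 33, 37, Delta), (F, Kim, 33, 12, Argo), (F, Kim, 33, 37, Delta), (F, Mo, 33, 12, Argo), (F, Mo, 33, 37, Delta), (F, Xia, 15, 13, Lyra), (F, Xia, 15, 25, Alpha)}.
Apply σ_{title ≠ Alpha}; surviving tuples: {(A, Uma, 36, 1, Beta), (A, Uma, 36, 17, Omega), (A, Uma, 36, 21, Zephyr), (A, Uma, 36, 26, Gamma), (B, Vic, 15, 13, Lyra), (B, Wes, 33, 12, Argo), (B, Wes, 33, 37, Delta), (D, Gus, 36, 1, Beta), (D, Gus, 36, 17, Omega), (D, Gus, 36, 21, Zephyr), (D, Gus, 36, 26, Gamma), (D, Jo, 33, 12, Argo), (D, Jo, 33, 37, Delta), (F, Kim, 33, 12, Argo), (F, Kim, 33, 37, Delta), (F, Mo, 33, 12, Argo), (F, Mo, 33, 37, Delta), (F, Xia, 15, 13, Lyra)}
Apply σ_{sname ≠ Gus ∧ sid ≥ 15}; surviving tuples: {(A, Uma, 36, 1, Beta), (A, Uma, 36, 17, Omega), (A, Uma, 36, 21, Zephyr), (A, Uma, 36, 26, Gamma), (B, Vic, 15, 13, Lyra), (B, Wes, 33, 12, Argo), (B, Wes, 33, 37, Delta), (D, Jo, 33, 12, Argo), (D, Jo, 33, 37, Delta), (F, Kim, 33, 12, Argo), (F, Kim, 33, 37, Delta), (F, Mo, 33, 12, Argo), (F, Mo, 33, 37, Delta), (F, Xia, 15, 13, Lyra)}
π[grade, title, sid]: project onto (grade, title, sid) (2 duplicate(s) eliminated) → {(A, Beta, 36), (A, Gamma, 36), (A, Omega, 36), (A, Zephyr, 36), (B, Argo, 33), (B, Delta, 33), (B, Lyra, 15), (D, Argo, 33), (D, Delta, 33), (F, Argo, 33), (F, Delta, 33), (F, Lyra, 15)}

{(A, Beta, 36), (A, Gamma, 36), (A, Omega, 36), (A, Zephyr, 36), (B, Argo, 33), (B, Delta, 33), (B, Lyra, 15), (D, Argo, 33), (D, Delta, 33), (F, Argo, 33), (F, Delta, 33), (F, Lyra, 15)}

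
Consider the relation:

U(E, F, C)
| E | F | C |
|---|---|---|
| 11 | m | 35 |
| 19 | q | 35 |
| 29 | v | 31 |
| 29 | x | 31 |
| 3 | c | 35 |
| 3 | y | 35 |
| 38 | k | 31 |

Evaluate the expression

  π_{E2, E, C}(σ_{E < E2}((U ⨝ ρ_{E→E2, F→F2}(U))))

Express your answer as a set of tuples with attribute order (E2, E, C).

{(11, 3, 35), (19, 11, 35), (19, 3, 35), (38, 29, 31)}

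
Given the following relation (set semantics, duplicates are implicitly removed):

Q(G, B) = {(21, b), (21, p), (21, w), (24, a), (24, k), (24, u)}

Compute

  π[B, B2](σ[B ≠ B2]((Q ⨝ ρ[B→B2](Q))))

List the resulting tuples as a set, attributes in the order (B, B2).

ρ[B→B2]: schema becomes (G, B2); tuples unchanged.
Natural join on G: {(21, b, b), (21, b, p), (21, b, w), (21, p, b), (21, p, p), (21, p, w), (21, w, b), (21, w, p), (21, w, w), (24, a, a), (24, a, k), (24, a, u), (24, k, a), (24, k, k), (24, k, u), (24, u, a), (24, u, k), (24, u, u)}
Apply σ_{B ≠ B2}; surviving tuples: {(21, b, p), (21, b, w), (21, p, b), (21, p, w), (21, w, b), (21, w, p), (24, a, k), (24, a, u), (24, k, a), (24, k, u), (24, u, a), (24, u, k)}
Keep only column(s) B, B2: {(a, k), (a, u), (b, p), (b, w), (k, a), (k, u), (p, b), (p, w), (u, a), (u, k), (w, b), (w, p)}

{(a, k), (a, u), (b, p), (b, w), (k, a), (k, u), (p, b), (p, w), (u, a), (u, k), (w, b), (w, p)}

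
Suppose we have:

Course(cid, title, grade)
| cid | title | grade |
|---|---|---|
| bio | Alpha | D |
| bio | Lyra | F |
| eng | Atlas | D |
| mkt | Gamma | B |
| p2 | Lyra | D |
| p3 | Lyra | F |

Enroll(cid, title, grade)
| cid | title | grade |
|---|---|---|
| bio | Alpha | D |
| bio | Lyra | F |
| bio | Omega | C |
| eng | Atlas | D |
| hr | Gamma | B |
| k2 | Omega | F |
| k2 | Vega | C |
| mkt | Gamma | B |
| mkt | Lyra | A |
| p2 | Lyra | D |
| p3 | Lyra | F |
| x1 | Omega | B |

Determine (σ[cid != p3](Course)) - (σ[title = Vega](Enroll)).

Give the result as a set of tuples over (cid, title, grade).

{(bio, Alpha, D), (bio, Lyra, F), (eng, Atlas, D), (mkt, Gamma, B), (p2, Lyra, D)}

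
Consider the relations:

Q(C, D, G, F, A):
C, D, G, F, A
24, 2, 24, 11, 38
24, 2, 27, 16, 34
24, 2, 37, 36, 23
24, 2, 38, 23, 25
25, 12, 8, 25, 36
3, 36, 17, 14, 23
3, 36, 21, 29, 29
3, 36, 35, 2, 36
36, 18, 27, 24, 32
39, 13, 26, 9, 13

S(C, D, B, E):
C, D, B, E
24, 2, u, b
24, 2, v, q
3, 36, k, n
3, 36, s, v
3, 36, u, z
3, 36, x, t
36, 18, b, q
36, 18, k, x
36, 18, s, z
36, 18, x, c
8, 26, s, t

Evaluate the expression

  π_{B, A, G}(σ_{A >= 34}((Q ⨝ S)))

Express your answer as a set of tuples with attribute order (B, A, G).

{(k, 36, 35), (s, 36, 35), (u, 34, 27), (u, 36, 35), (u, 38, 24), (v, 34, 27), (v, 38, 24), (x, 36, 35)}

Joining Q and S on C, D yields {(24, 2, 24, 11, 38, u, b), (24, 2, 24, 11, 38, v, q), (24, 2, 27, 16, 34, u, b), (24, 2, 27, 16, 34, v, q), (24, 2, 37, 36, 23, u, b), (24, 2, 37, 36, 23, v, q), (24, 2, 38, 23, 25, u, b), (24, 2, 38, 23, 25, v, q), (3, 36, 17, 14, 23, k, n), (3, 36, 17, 14, 23, s, v), (3, 36, 17, 14, 23, u, z), (3, 36, 17, 14, 23, x, t), (3, 36, 21, 29, 29, k, n), (3, 36, 21, 29, 29, s, v), (3, 36, 21, 29, 29, u, z), (3, 36, 21, 29, 29, x, t), (3, 36, 35, 2, 36, k, n), (3, 36, 35, 2, 36, s, v), (3, 36, 35, 2, 36, u, z), (3, 36, 35, 2, 36, x, t), (36, 18, 27, 24, 32, b, q), (36, 18, 27, 24, 32, k, x), (36, 18, 27, 24, 32, s, z), (36, 18, 27, 24, 32, x, c)}.
σ[A >= 34]: keep tuples satisfying A >= 34 → {(24, 2, 24, 11, 38, u, b), (24, 2, 24, 11, 38, v, q), (24, 2, 27, 16, 34, u, b), (24, 2, 27, 16, 34, v, q), (3, 36, 35, 2, 36, k, n), (3, 36, 35, 2, 36, s, v), (3, 36, 35, 2, 36, u, z), (3, 36, 35, 2, 36, x, t)}
Projecting to B, A, G: {(k, 36, 35), (s, 36, 35), (u, 34, 27), (u, 36, 35), (u, 38, 24), (v, 34, 27), (v, 38, 24), (x, 36, 35)}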